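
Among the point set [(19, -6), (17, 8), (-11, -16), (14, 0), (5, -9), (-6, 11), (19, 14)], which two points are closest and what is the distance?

Computing all pairwise distances among 7 points:

d((19, -6), (17, 8)) = 14.1421
d((19, -6), (-11, -16)) = 31.6228
d((19, -6), (14, 0)) = 7.8102
d((19, -6), (5, -9)) = 14.3178
d((19, -6), (-6, 11)) = 30.2324
d((19, -6), (19, 14)) = 20.0
d((17, 8), (-11, -16)) = 36.8782
d((17, 8), (14, 0)) = 8.544
d((17, 8), (5, -9)) = 20.8087
d((17, 8), (-6, 11)) = 23.1948
d((17, 8), (19, 14)) = 6.3246 <-- minimum
d((-11, -16), (14, 0)) = 29.6816
d((-11, -16), (5, -9)) = 17.4642
d((-11, -16), (-6, 11)) = 27.4591
d((-11, -16), (19, 14)) = 42.4264
d((14, 0), (5, -9)) = 12.7279
d((14, 0), (-6, 11)) = 22.8254
d((14, 0), (19, 14)) = 14.8661
d((5, -9), (-6, 11)) = 22.8254
d((5, -9), (19, 14)) = 26.9258
d((-6, 11), (19, 14)) = 25.1794

Closest pair: (17, 8) and (19, 14) with distance 6.3246

The closest pair is (17, 8) and (19, 14) with Euclidean distance 6.3246. For 7 points, brute-force pairwise comparison is shown above. For large n, the divide-and-conquer algorithm (sort by x, recurse on halves, check the dividing strip) achieves O(n log n).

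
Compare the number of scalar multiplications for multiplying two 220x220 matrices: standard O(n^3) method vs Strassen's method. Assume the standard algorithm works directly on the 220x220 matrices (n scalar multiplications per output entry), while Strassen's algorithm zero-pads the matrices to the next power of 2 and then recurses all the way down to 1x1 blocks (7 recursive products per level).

Matrix multiplication for 220x220 matrices:

Strassen's algorithm requires power-of-2 dimensions. Pad 220x220 to 256x256 (next power of 2).

Standard algorithm: 220^3 = 10648000 multiplications
Strassen's algorithm: 7^(log2(256)) = 7^8 = 5764801 multiplications
Savings: 10648000 - 5764801 = 4883199 multiplications

Standard: 10648000 multiplications (220^3). Strassen: 5764801 multiplications (7^8, after padding to 256x256). Strassen reduces 8 recursive multiplications to 7 at each level.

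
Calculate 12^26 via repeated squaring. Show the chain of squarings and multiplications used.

Computing 12^26 by squaring (build up from 12^1; each line after the first costs one multiplication):

12^1 = 12
12^2 = (12^1)^2 = 12^2 = 144
12^3 = 12 * 12^2 = 12 * 144 = 1728
12^6 = (12^3)^2 = 1728^2 = 2985984
12^12 = (12^6)^2 = 2985984^2 = 8916100448256
12^13 = 12 * 12^12 = 12 * 8916100448256 = 106993205379072
12^26 = (12^13)^2 = 106993205379072^2 = 11447545997288281555215581184

Result: 11447545997288281555215581184
Multiplications needed: 6 (6 lines after 12^1)

12^26 = 11447545997288281555215581184. Using exponentiation by squaring, this requires 6 multiplications. The key idea: if the exponent is even, square the half-power; if odd, multiply by the base once.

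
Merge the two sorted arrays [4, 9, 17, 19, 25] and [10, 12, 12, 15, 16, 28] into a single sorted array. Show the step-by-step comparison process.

Merging process:

Compare 4 vs 10: take 4 from left. Merged: [4]
Compare 9 vs 10: take 9 from left. Merged: [4, 9]
Compare 17 vs 10: take 10 from right. Merged: [4, 9, 10]
Compare 17 vs 12: take 12 from right. Merged: [4, 9, 10, 12]
Compare 17 vs 12: take 12 from right. Merged: [4, 9, 10, 12, 12]
Compare 17 vs 15: take 15 from right. Merged: [4, 9, 10, 12, 12, 15]
Compare 17 vs 16: take 16 from right. Merged: [4, 9, 10, 12, 12, 15, 16]
Compare 17 vs 28: take 17 from left. Merged: [4, 9, 10, 12, 12, 15, 16, 17]
Compare 19 vs 28: take 19 from left. Merged: [4, 9, 10, 12, 12, 15, 16, 17, 19]
Compare 25 vs 28: take 25 from left. Merged: [4, 9, 10, 12, 12, 15, 16, 17, 19, 25]
Append remaining from right: [28]. Merged: [4, 9, 10, 12, 12, 15, 16, 17, 19, 25, 28]

Final merged array: [4, 9, 10, 12, 12, 15, 16, 17, 19, 25, 28]
Total comparisons: 10

The merged array is [4, 9, 10, 12, 12, 15, 16, 17, 19, 25, 28], requiring 10 comparisons. The merge step runs in O(n) time where n is the total number of elements.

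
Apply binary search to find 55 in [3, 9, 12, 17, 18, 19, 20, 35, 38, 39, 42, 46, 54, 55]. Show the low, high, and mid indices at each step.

Binary search for 55 in [3, 9, 12, 17, 18, 19, 20, 35, 38, 39, 42, 46, 54, 55]:

lo=0, hi=13, mid=6, arr[mid]=20 -> 20 < 55, search right half
lo=7, hi=13, mid=10, arr[mid]=42 -> 42 < 55, search right half
lo=11, hi=13, mid=12, arr[mid]=54 -> 54 < 55, search right half
lo=13, hi=13, mid=13, arr[mid]=55 -> Found target at index 13!

Binary search finds 55 at index 13 after 4 comparisons. The search repeatedly halves the search space by comparing with the middle element.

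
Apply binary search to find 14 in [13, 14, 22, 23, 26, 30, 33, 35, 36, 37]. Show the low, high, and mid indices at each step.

Binary search for 14 in [13, 14, 22, 23, 26, 30, 33, 35, 36, 37]:

lo=0, hi=9, mid=4, arr[mid]=26 -> 26 > 14, search left half
lo=0, hi=3, mid=1, arr[mid]=14 -> Found target at index 1!

Binary search finds 14 at index 1 after 2 comparisons. The search repeatedly halves the search space by comparing with the middle element.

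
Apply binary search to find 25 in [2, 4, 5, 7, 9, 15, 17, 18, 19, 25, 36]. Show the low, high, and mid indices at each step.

Binary search for 25 in [2, 4, 5, 7, 9, 15, 17, 18, 19, 25, 36]:

lo=0, hi=10, mid=5, arr[mid]=15 -> 15 < 25, search right half
lo=6, hi=10, mid=8, arr[mid]=19 -> 19 < 25, search right half
lo=9, hi=10, mid=9, arr[mid]=25 -> Found target at index 9!

Binary search finds 25 at index 9 after 3 comparisons. The search repeatedly halves the search space by comparing with the middle element.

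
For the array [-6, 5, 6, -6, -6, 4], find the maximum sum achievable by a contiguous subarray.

Using Kadane's algorithm on [-6, 5, 6, -6, -6, 4]:

Scanning through the array:
Position 1 (value 5): max_ending_here = 5, max_so_far = 5
Position 2 (value 6): max_ending_here = 11, max_so_far = 11
Position 3 (value -6): max_ending_here = 5, max_so_far = 11
Position 4 (value -6): max_ending_here = -1, max_so_far = 11
Position 5 (value 4): max_ending_here = 4, max_so_far = 11

Maximum subarray: [5, 6]
Maximum sum: 11

The maximum subarray is [5, 6] with sum 11. This subarray runs from index 1 to index 2.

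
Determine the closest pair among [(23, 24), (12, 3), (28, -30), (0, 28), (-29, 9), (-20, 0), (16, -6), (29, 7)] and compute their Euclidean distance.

Computing all pairwise distances among 8 points:

d((23, 24), (12, 3)) = 23.7065
d((23, 24), (28, -30)) = 54.231
d((23, 24), (0, 28)) = 23.3452
d((23, 24), (-29, 9)) = 54.1202
d((23, 24), (-20, 0)) = 49.2443
d((23, 24), (16, -6)) = 30.8058
d((23, 24), (29, 7)) = 18.0278
d((12, 3), (28, -30)) = 36.6742
d((12, 3), (0, 28)) = 27.7308
d((12, 3), (-29, 9)) = 41.4367
d((12, 3), (-20, 0)) = 32.1403
d((12, 3), (16, -6)) = 9.8489 <-- minimum
d((12, 3), (29, 7)) = 17.4642
d((28, -30), (0, 28)) = 64.405
d((28, -30), (-29, 9)) = 69.0652
d((28, -30), (-20, 0)) = 56.6039
d((28, -30), (16, -6)) = 26.8328
d((28, -30), (29, 7)) = 37.0135
d((0, 28), (-29, 9)) = 34.6699
d((0, 28), (-20, 0)) = 34.4093
d((0, 28), (16, -6)) = 37.5766
d((0, 28), (29, 7)) = 35.805
d((-29, 9), (-20, 0)) = 12.7279
d((-29, 9), (16, -6)) = 47.4342
d((-29, 9), (29, 7)) = 58.0345
d((-20, 0), (16, -6)) = 36.4966
d((-20, 0), (29, 7)) = 49.4975
d((16, -6), (29, 7)) = 18.3848

Closest pair: (12, 3) and (16, -6) with distance 9.8489

The closest pair is (12, 3) and (16, -6) with Euclidean distance 9.8489. For 8 points, brute-force pairwise comparison is shown above. For large n, the divide-and-conquer algorithm (sort by x, recurse on halves, check the dividing strip) achieves O(n log n).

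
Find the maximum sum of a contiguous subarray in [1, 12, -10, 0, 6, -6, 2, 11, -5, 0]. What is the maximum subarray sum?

Using Kadane's algorithm on [1, 12, -10, 0, 6, -6, 2, 11, -5, 0]:

Scanning through the array:
Position 1 (value 12): max_ending_here = 13, max_so_far = 13
Position 2 (value -10): max_ending_here = 3, max_so_far = 13
Position 3 (value 0): max_ending_here = 3, max_so_far = 13
Position 4 (value 6): max_ending_here = 9, max_so_far = 13
Position 5 (value -6): max_ending_here = 3, max_so_far = 13
Position 6 (value 2): max_ending_here = 5, max_so_far = 13
Position 7 (value 11): max_ending_here = 16, max_so_far = 16
Position 8 (value -5): max_ending_here = 11, max_so_far = 16
Position 9 (value 0): max_ending_here = 11, max_so_far = 16

Maximum subarray: [1, 12, -10, 0, 6, -6, 2, 11]
Maximum sum: 16

The maximum subarray is [1, 12, -10, 0, 6, -6, 2, 11] with sum 16. This subarray runs from index 0 to index 7.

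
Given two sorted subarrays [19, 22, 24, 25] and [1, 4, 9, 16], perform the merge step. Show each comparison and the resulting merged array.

Merging process:

Compare 19 vs 1: take 1 from right. Merged: [1]
Compare 19 vs 4: take 4 from right. Merged: [1, 4]
Compare 19 vs 9: take 9 from right. Merged: [1, 4, 9]
Compare 19 vs 16: take 16 from right. Merged: [1, 4, 9, 16]
Append remaining from left: [19, 22, 24, 25]. Merged: [1, 4, 9, 16, 19, 22, 24, 25]

Final merged array: [1, 4, 9, 16, 19, 22, 24, 25]
Total comparisons: 4

The merged array is [1, 4, 9, 16, 19, 22, 24, 25], requiring 4 comparisons. The merge step runs in O(n) time where n is the total number of elements.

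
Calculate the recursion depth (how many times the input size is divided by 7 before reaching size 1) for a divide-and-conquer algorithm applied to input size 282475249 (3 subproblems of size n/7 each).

For divide and conquer with division factor 7:

Problem sizes at each level:
Level 0: 282475249
Level 1: 40353607
Level 2: 5764801
Level 3: 823543
Level 4: 117649
Level 5: 16807
Level 6: 2401
Level 7: 343
Level 8: 49
Level 9: 7
Level 10: 1

The root is level 0 and the size-1 base case is level 10 (the tree spans levels 0 through 10, i.e. 11 levels counting the root), so the depth is the number of divisions: log_7(282475249) = 10

The recursion tree depth is log_7(282475249) = 10. At each level, the problem size is divided by 7, so it takes 10 divisions to reduce to a base case of size 1. The algorithm makes 3 recursive calls at each level.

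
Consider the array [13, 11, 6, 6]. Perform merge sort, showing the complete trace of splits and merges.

Merge sort trace:

Split: [13, 11, 6, 6] -> [13, 11] and [6, 6]
  Split: [13, 11] -> [13] and [11]
  Merge: [13] + [11] -> [11, 13]
  Split: [6, 6] -> [6] and [6]
  Merge: [6] + [6] -> [6, 6]
Merge: [11, 13] + [6, 6] -> [6, 6, 11, 13]

Final sorted array: [6, 6, 11, 13]

The merge sort proceeds by recursively splitting the array and merging sorted halves.
After all merges, the sorted array is [6, 6, 11, 13].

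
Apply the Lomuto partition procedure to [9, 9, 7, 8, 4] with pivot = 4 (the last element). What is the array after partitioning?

Lomuto partition with pivot = 4:

Initial array: [9, 9, 7, 8, 4]

arr[0]=9 > 4: no swap
arr[1]=9 > 4: no swap
arr[2]=7 > 4: no swap
arr[3]=8 > 4: no swap

Place pivot at position 0: [4, 9, 7, 8, 9]
Pivot position: 0

After partitioning with pivot 4, the array becomes [4, 9, 7, 8, 9]. The pivot is placed at index 0. All elements to the left of the pivot are <= 4, and all elements to the right are > 4.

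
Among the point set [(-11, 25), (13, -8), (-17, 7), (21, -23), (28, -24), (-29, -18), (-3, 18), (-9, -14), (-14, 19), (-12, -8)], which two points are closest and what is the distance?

Computing all pairwise distances among 10 points:

d((-11, 25), (13, -8)) = 40.8044
d((-11, 25), (-17, 7)) = 18.9737
d((-11, 25), (21, -23)) = 57.6888
d((-11, 25), (28, -24)) = 62.6259
d((-11, 25), (-29, -18)) = 46.6154
d((-11, 25), (-3, 18)) = 10.6301
d((-11, 25), (-9, -14)) = 39.0512
d((-11, 25), (-14, 19)) = 6.7082 <-- minimum
d((-11, 25), (-12, -8)) = 33.0151
d((13, -8), (-17, 7)) = 33.541
d((13, -8), (21, -23)) = 17.0
d((13, -8), (28, -24)) = 21.9317
d((13, -8), (-29, -18)) = 43.1741
d((13, -8), (-3, 18)) = 30.5287
d((13, -8), (-9, -14)) = 22.8035
d((13, -8), (-14, 19)) = 38.1838
d((13, -8), (-12, -8)) = 25.0
d((-17, 7), (21, -23)) = 48.4149
d((-17, 7), (28, -24)) = 54.6443
d((-17, 7), (-29, -18)) = 27.7308
d((-17, 7), (-3, 18)) = 17.8045
d((-17, 7), (-9, -14)) = 22.4722
d((-17, 7), (-14, 19)) = 12.3693
d((-17, 7), (-12, -8)) = 15.8114
d((21, -23), (28, -24)) = 7.0711
d((21, -23), (-29, -18)) = 50.2494
d((21, -23), (-3, 18)) = 47.5079
d((21, -23), (-9, -14)) = 31.3209
d((21, -23), (-14, 19)) = 54.6717
d((21, -23), (-12, -8)) = 36.2491
d((28, -24), (-29, -18)) = 57.3149
d((28, -24), (-3, 18)) = 52.2015
d((28, -24), (-9, -14)) = 38.3275
d((28, -24), (-14, 19)) = 60.1082
d((28, -24), (-12, -8)) = 43.0813
d((-29, -18), (-3, 18)) = 44.4072
d((-29, -18), (-9, -14)) = 20.3961
d((-29, -18), (-14, 19)) = 39.9249
d((-29, -18), (-12, -8)) = 19.7231
d((-3, 18), (-9, -14)) = 32.5576
d((-3, 18), (-14, 19)) = 11.0454
d((-3, 18), (-12, -8)) = 27.5136
d((-9, -14), (-14, 19)) = 33.3766
d((-9, -14), (-12, -8)) = 6.7082 <-- minimum
d((-14, 19), (-12, -8)) = 27.074

Minimum distance: 6.7082 (tie among 2 pairs: (-11, 25) and (-14, 19); (-9, -14) and (-12, -8))

The minimum Euclidean distance is 6.7082. There is a tie: 2 pairs achieve this minimum — (-11, 25) and (-14, 19); (-9, -14) and (-12, -8). Any of these is a valid closest pair. For 10 points, brute-force pairwise comparison is shown above. For large n, the divide-and-conquer algorithm (sort by x, recurse on halves, check the dividing strip) achieves O(n log n).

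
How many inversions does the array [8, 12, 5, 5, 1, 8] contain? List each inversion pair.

Finding inversions in [8, 12, 5, 5, 1, 8]:

(0, 2): arr[0]=8 > arr[2]=5
(0, 3): arr[0]=8 > arr[3]=5
(0, 4): arr[0]=8 > arr[4]=1
(1, 2): arr[1]=12 > arr[2]=5
(1, 3): arr[1]=12 > arr[3]=5
(1, 4): arr[1]=12 > arr[4]=1
(1, 5): arr[1]=12 > arr[5]=8
(2, 4): arr[2]=5 > arr[4]=1
(3, 4): arr[3]=5 > arr[4]=1

Total inversions: 9

The array has 9 inversion(s): (0,2), (0,3), (0,4), (1,2), (1,3), (1,4), (1,5), (2,4), (3,4). Each pair (i,j) satisfies i < j and arr[i] > arr[j].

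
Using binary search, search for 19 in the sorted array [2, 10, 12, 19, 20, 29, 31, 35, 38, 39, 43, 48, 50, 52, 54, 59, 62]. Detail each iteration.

Binary search for 19 in [2, 10, 12, 19, 20, 29, 31, 35, 38, 39, 43, 48, 50, 52, 54, 59, 62]:

lo=0, hi=16, mid=8, arr[mid]=38 -> 38 > 19, search left half
lo=0, hi=7, mid=3, arr[mid]=19 -> Found target at index 3!

Binary search finds 19 at index 3 after 2 comparisons. The search repeatedly halves the search space by comparing with the middle element.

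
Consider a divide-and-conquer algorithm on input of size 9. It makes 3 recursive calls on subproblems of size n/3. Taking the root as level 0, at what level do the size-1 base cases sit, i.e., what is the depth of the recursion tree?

For divide and conquer with division factor 3:

Problem sizes at each level:
Level 0: 9
Level 1: 3
Level 2: 1

The root is level 0 and the size-1 base case is level 2 (the tree spans levels 0 through 2, i.e. 3 levels counting the root), so the depth is the number of divisions: log_3(9) = 2

The recursion tree depth is log_3(9) = 2. At each level, the problem size is divided by 3, so it takes 2 divisions to reduce to a base case of size 1. The algorithm makes 3 recursive calls at each level.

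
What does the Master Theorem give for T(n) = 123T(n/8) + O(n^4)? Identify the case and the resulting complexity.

Master Theorem for T(n) = 123T(n/8) + O(n^4):

a = 123, b = 8, c = 4
log_b(a) = log_8(123) = 2.3142

Case 3: c = 4 > log_8(123) = 2.3142
T(n) = O(n^4) = O(n^4)

For T(n) = 123T(n/8) + O(n^4): log_8(123) = 2.3142. This is Case 3 of the Master Theorem (c > log_b(a), work dominated by root), giving O(n^4).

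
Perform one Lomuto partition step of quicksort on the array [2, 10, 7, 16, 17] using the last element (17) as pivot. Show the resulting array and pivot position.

Lomuto partition with pivot = 17:

Initial array: [2, 10, 7, 16, 17]

arr[0]=2 <= 17: swap with position 0, array becomes [2, 10, 7, 16, 17]
arr[1]=10 <= 17: swap with position 1, array becomes [2, 10, 7, 16, 17]
arr[2]=7 <= 17: swap with position 2, array becomes [2, 10, 7, 16, 17]
arr[3]=16 <= 17: swap with position 3, array becomes [2, 10, 7, 16, 17]

Place pivot at position 4: [2, 10, 7, 16, 17]
Pivot position: 4

After partitioning with pivot 17, the array becomes [2, 10, 7, 16, 17]. The pivot is placed at index 4. All elements to the left of the pivot are <= 17, and all elements to the right are > 17.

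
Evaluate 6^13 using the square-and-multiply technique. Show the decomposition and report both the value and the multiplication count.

Computing 6^13 by squaring (build up from 6^1; each line after the first costs one multiplication):

6^1 = 6
6^2 = (6^1)^2 = 6^2 = 36
6^3 = 6 * 6^2 = 6 * 36 = 216
6^6 = (6^3)^2 = 216^2 = 46656
6^12 = (6^6)^2 = 46656^2 = 2176782336
6^13 = 6 * 6^12 = 6 * 2176782336 = 13060694016

Result: 13060694016
Multiplications needed: 5 (5 lines after 6^1)

6^13 = 13060694016. Using exponentiation by squaring, this requires 5 multiplications. The key idea: if the exponent is even, square the half-power; if odd, multiply by the base once.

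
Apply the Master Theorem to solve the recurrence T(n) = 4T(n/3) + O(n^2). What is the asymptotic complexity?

Master Theorem for T(n) = 4T(n/3) + O(n^2):

a = 4, b = 3, c = 2
log_b(a) = log_3(4) = 1.2619

Case 3: c = 2 > log_3(4) = 1.2619
T(n) = O(n^2) = O(n^2)

For T(n) = 4T(n/3) + O(n^2): log_3(4) = 1.2619. This is Case 3 of the Master Theorem (c > log_b(a), work dominated by root), giving O(n^2).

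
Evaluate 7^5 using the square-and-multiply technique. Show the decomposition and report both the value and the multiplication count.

Computing 7^5 by squaring (build up from 7^1; each line after the first costs one multiplication):

7^1 = 7
7^2 = (7^1)^2 = 7^2 = 49
7^4 = (7^2)^2 = 49^2 = 2401
7^5 = 7 * 7^4 = 7 * 2401 = 16807

Result: 16807
Multiplications needed: 3 (3 lines after 7^1)

7^5 = 16807. Using exponentiation by squaring, this requires 3 multiplications. The key idea: if the exponent is even, square the half-power; if odd, multiply by the base once.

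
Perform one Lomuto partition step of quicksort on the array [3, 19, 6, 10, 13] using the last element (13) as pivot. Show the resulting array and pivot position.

Lomuto partition with pivot = 13:

Initial array: [3, 19, 6, 10, 13]

arr[0]=3 <= 13: swap with position 0, array becomes [3, 19, 6, 10, 13]
arr[1]=19 > 13: no swap
arr[2]=6 <= 13: swap with position 1, array becomes [3, 6, 19, 10, 13]
arr[3]=10 <= 13: swap with position 2, array becomes [3, 6, 10, 19, 13]

Place pivot at position 3: [3, 6, 10, 13, 19]
Pivot position: 3

After partitioning with pivot 13, the array becomes [3, 6, 10, 13, 19]. The pivot is placed at index 3. All elements to the left of the pivot are <= 13, and all elements to the right are > 13.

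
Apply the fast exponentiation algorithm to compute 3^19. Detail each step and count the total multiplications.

Computing 3^19 by squaring (build up from 3^1; each line after the first costs one multiplication):

3^1 = 3
3^2 = (3^1)^2 = 3^2 = 9
3^4 = (3^2)^2 = 9^2 = 81
3^8 = (3^4)^2 = 81^2 = 6561
3^9 = 3 * 3^8 = 3 * 6561 = 19683
3^18 = (3^9)^2 = 19683^2 = 387420489
3^19 = 3 * 3^18 = 3 * 387420489 = 1162261467

Result: 1162261467
Multiplications needed: 6 (6 lines after 3^1)

3^19 = 1162261467. Using exponentiation by squaring, this requires 6 multiplications. The key idea: if the exponent is even, square the half-power; if odd, multiply by the base once.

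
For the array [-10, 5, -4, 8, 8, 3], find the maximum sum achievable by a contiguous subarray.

Using Kadane's algorithm on [-10, 5, -4, 8, 8, 3]:

Scanning through the array:
Position 1 (value 5): max_ending_here = 5, max_so_far = 5
Position 2 (value -4): max_ending_here = 1, max_so_far = 5
Position 3 (value 8): max_ending_here = 9, max_so_far = 9
Position 4 (value 8): max_ending_here = 17, max_so_far = 17
Position 5 (value 3): max_ending_here = 20, max_so_far = 20

Maximum subarray: [5, -4, 8, 8, 3]
Maximum sum: 20

The maximum subarray is [5, -4, 8, 8, 3] with sum 20. This subarray runs from index 1 to index 5.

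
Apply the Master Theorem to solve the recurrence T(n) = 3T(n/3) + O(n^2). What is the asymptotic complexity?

Master Theorem for T(n) = 3T(n/3) + O(n^2):

a = 3, b = 3, c = 2
log_b(a) = log_3(3) = 1.0000

Case 3: c = 2 > log_3(3) = 1.0000
T(n) = O(n^2) = O(n^2)

For T(n) = 3T(n/3) + O(n^2): log_3(3) = 1.0000. This is Case 3 of the Master Theorem (c > log_b(a), work dominated by root), giving O(n^2).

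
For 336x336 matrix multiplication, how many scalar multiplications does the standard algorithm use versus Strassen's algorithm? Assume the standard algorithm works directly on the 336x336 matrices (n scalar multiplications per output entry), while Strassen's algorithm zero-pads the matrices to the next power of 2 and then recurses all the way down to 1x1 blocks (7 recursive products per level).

Matrix multiplication for 336x336 matrices:

Strassen's algorithm requires power-of-2 dimensions. Pad 336x336 to 512x512 (next power of 2).

Standard algorithm: 336^3 = 37933056 multiplications
Strassen's algorithm: 7^(log2(512)) = 7^9 = 40353607 multiplications
Difference: 37933056 - 40353607 = -2420551 (Strassen uses MORE here due to padding overhead — for small or just-over-power-of-2 n, padding can outweigh the per-level savings)

Standard: 37933056 multiplications (336^3). Strassen: 40353607 multiplications (7^9, after padding to 512x512). Strassen reduces 8 recursive multiplications to 7 at each level.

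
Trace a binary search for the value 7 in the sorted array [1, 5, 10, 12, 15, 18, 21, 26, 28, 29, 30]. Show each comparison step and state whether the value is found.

Binary search for 7 in [1, 5, 10, 12, 15, 18, 21, 26, 28, 29, 30]:

lo=0, hi=10, mid=5, arr[mid]=18 -> 18 > 7, search left half
lo=0, hi=4, mid=2, arr[mid]=10 -> 10 > 7, search left half
lo=0, hi=1, mid=0, arr[mid]=1 -> 1 < 7, search right half
lo=1, hi=1, mid=1, arr[mid]=5 -> 5 < 7, search right half
lo=2 > hi=1, target 7 not found

Binary search determines that 7 is not in the array after 4 comparisons. The search space was exhausted without finding the target.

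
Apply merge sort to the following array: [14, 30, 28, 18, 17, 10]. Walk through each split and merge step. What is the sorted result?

Merge sort trace:

Split: [14, 30, 28, 18, 17, 10] -> [14, 30, 28] and [18, 17, 10]
  Split: [14, 30, 28] -> [14] and [30, 28]
    Split: [30, 28] -> [30] and [28]
    Merge: [30] + [28] -> [28, 30]
  Merge: [14] + [28, 30] -> [14, 28, 30]
  Split: [18, 17, 10] -> [18] and [17, 10]
    Split: [17, 10] -> [17] and [10]
    Merge: [17] + [10] -> [10, 17]
  Merge: [18] + [10, 17] -> [10, 17, 18]
Merge: [14, 28, 30] + [10, 17, 18] -> [10, 14, 17, 18, 28, 30]

Final sorted array: [10, 14, 17, 18, 28, 30]

The merge sort proceeds by recursively splitting the array and merging sorted halves.
After all merges, the sorted array is [10, 14, 17, 18, 28, 30].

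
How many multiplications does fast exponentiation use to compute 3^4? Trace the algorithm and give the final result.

Computing 3^4 by squaring (build up from 3^1; each line after the first costs one multiplication):

3^1 = 3
3^2 = (3^1)^2 = 3^2 = 9
3^4 = (3^2)^2 = 9^2 = 81

Result: 81
Multiplications needed: 2 (2 lines after 3^1)

3^4 = 81. Using exponentiation by squaring, this requires 2 multiplications. The key idea: if the exponent is even, square the half-power; if odd, multiply by the base once.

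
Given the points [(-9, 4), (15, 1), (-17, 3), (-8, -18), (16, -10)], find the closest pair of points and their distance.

Computing all pairwise distances among 5 points:

d((-9, 4), (15, 1)) = 24.1868
d((-9, 4), (-17, 3)) = 8.0623 <-- minimum
d((-9, 4), (-8, -18)) = 22.0227
d((-9, 4), (16, -10)) = 28.6531
d((15, 1), (-17, 3)) = 32.0624
d((15, 1), (-8, -18)) = 29.8329
d((15, 1), (16, -10)) = 11.0454
d((-17, 3), (-8, -18)) = 22.8473
d((-17, 3), (16, -10)) = 35.4683
d((-8, -18), (16, -10)) = 25.2982

Closest pair: (-9, 4) and (-17, 3) with distance 8.0623

The closest pair is (-9, 4) and (-17, 3) with Euclidean distance 8.0623. For 5 points, brute-force pairwise comparison is shown above. For large n, the divide-and-conquer algorithm (sort by x, recurse on halves, check the dividing strip) achieves O(n log n).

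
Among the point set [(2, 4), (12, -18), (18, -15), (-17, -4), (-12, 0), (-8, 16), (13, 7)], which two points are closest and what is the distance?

Computing all pairwise distances among 7 points:

d((2, 4), (12, -18)) = 24.1661
d((2, 4), (18, -15)) = 24.8395
d((2, 4), (-17, -4)) = 20.6155
d((2, 4), (-12, 0)) = 14.5602
d((2, 4), (-8, 16)) = 15.6205
d((2, 4), (13, 7)) = 11.4018
d((12, -18), (18, -15)) = 6.7082
d((12, -18), (-17, -4)) = 32.2025
d((12, -18), (-12, 0)) = 30.0
d((12, -18), (-8, 16)) = 39.4462
d((12, -18), (13, 7)) = 25.02
d((18, -15), (-17, -4)) = 36.6879
d((18, -15), (-12, 0)) = 33.541
d((18, -15), (-8, 16)) = 40.4599
d((18, -15), (13, 7)) = 22.561
d((-17, -4), (-12, 0)) = 6.4031 <-- minimum
d((-17, -4), (-8, 16)) = 21.9317
d((-17, -4), (13, 7)) = 31.9531
d((-12, 0), (-8, 16)) = 16.4924
d((-12, 0), (13, 7)) = 25.9615
d((-8, 16), (13, 7)) = 22.8473

Closest pair: (-17, -4) and (-12, 0) with distance 6.4031

The closest pair is (-17, -4) and (-12, 0) with Euclidean distance 6.4031. For 7 points, brute-force pairwise comparison is shown above. For large n, the divide-and-conquer algorithm (sort by x, recurse on halves, check the dividing strip) achieves O(n log n).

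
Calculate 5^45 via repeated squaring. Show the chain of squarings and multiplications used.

Computing 5^45 by squaring (build up from 5^1; each line after the first costs one multiplication):

5^1 = 5
5^2 = (5^1)^2 = 5^2 = 25
5^4 = (5^2)^2 = 25^2 = 625
5^5 = 5 * 5^4 = 5 * 625 = 3125
5^10 = (5^5)^2 = 3125^2 = 9765625
5^11 = 5 * 5^10 = 5 * 9765625 = 48828125
5^22 = (5^11)^2 = 48828125^2 = 2384185791015625
5^44 = (5^22)^2 = 2384185791015625^2 = 5684341886080801486968994140625
5^45 = 5 * 5^44 = 5 * 5684341886080801486968994140625 = 28421709430404007434844970703125

Result: 28421709430404007434844970703125
Multiplications needed: 8 (8 lines after 5^1)

5^45 = 28421709430404007434844970703125. Using exponentiation by squaring, this requires 8 multiplications. The key idea: if the exponent is even, square the half-power; if odd, multiply by the base once.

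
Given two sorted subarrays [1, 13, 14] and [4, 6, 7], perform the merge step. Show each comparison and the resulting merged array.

Merging process:

Compare 1 vs 4: take 1 from left. Merged: [1]
Compare 13 vs 4: take 4 from right. Merged: [1, 4]
Compare 13 vs 6: take 6 from right. Merged: [1, 4, 6]
Compare 13 vs 7: take 7 from right. Merged: [1, 4, 6, 7]
Append remaining from left: [13, 14]. Merged: [1, 4, 6, 7, 13, 14]

Final merged array: [1, 4, 6, 7, 13, 14]
Total comparisons: 4

The merged array is [1, 4, 6, 7, 13, 14], requiring 4 comparisons. The merge step runs in O(n) time where n is the total number of elements.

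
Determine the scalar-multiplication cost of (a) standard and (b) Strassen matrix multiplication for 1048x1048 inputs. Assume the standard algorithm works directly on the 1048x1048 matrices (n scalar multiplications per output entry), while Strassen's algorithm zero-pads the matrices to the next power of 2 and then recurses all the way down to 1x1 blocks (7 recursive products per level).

Matrix multiplication for 1048x1048 matrices:

Strassen's algorithm requires power-of-2 dimensions. Pad 1048x1048 to 2048x2048 (next power of 2).

Standard algorithm: 1048^3 = 1151022592 multiplications
Strassen's algorithm: 7^(log2(2048)) = 7^11 = 1977326743 multiplications
Difference: 1151022592 - 1977326743 = -826304151 (Strassen uses MORE here due to padding overhead — for small or just-over-power-of-2 n, padding can outweigh the per-level savings)

Standard: 1151022592 multiplications (1048^3). Strassen: 1977326743 multiplications (7^11, after padding to 2048x2048). Strassen reduces 8 recursive multiplications to 7 at each level.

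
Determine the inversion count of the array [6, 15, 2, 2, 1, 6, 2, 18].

Finding inversions in [6, 15, 2, 2, 1, 6, 2, 18]:

(0, 2): arr[0]=6 > arr[2]=2
(0, 3): arr[0]=6 > arr[3]=2
(0, 4): arr[0]=6 > arr[4]=1
(0, 6): arr[0]=6 > arr[6]=2
(1, 2): arr[1]=15 > arr[2]=2
(1, 3): arr[1]=15 > arr[3]=2
(1, 4): arr[1]=15 > arr[4]=1
(1, 5): arr[1]=15 > arr[5]=6
(1, 6): arr[1]=15 > arr[6]=2
(2, 4): arr[2]=2 > arr[4]=1
(3, 4): arr[3]=2 > arr[4]=1
(5, 6): arr[5]=6 > arr[6]=2

Total inversions: 12

The array has 12 inversion(s): (0,2), (0,3), (0,4), (0,6), (1,2), (1,3), (1,4), (1,5), (1,6), (2,4), (3,4), (5,6). Each pair (i,j) satisfies i < j and arr[i] > arr[j].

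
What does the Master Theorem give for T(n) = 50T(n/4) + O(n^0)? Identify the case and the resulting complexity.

Master Theorem for T(n) = 50T(n/4) + O(n^0):

a = 50, b = 4, c = 0
log_b(a) = log_4(50) = 2.8219

Case 1: c = 0 < log_4(50) = 2.8219
T(n) = O(n^(log_4 50))

For T(n) = 50T(n/4) + O(n^0): log_4(50) = 2.8219. This is Case 1 of the Master Theorem (c < log_b(a), work dominated by leaves), giving O(n^(log_4 50)).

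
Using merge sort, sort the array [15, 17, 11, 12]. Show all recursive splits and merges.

Merge sort trace:

Split: [15, 17, 11, 12] -> [15, 17] and [11, 12]
  Split: [15, 17] -> [15] and [17]
  Merge: [15] + [17] -> [15, 17]
  Split: [11, 12] -> [11] and [12]
  Merge: [11] + [12] -> [11, 12]
Merge: [15, 17] + [11, 12] -> [11, 12, 15, 17]

Final sorted array: [11, 12, 15, 17]

The merge sort proceeds by recursively splitting the array and merging sorted halves.
After all merges, the sorted array is [11, 12, 15, 17].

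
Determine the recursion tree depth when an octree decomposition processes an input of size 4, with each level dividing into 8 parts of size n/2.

For divide and conquer with division factor 2:

Problem sizes at each level:
Level 0: 4
Level 1: 2
Level 2: 1

The root is level 0 and the size-1 base case is level 2 (the tree spans levels 0 through 2, i.e. 3 levels counting the root), so the depth is the number of divisions: log_2(4) = 2

The recursion tree depth is log_2(4) = 2. At each level, the problem size is divided by 2, so it takes 2 divisions to reduce to a base case of size 1. The algorithm makes 8 recursive calls at each level.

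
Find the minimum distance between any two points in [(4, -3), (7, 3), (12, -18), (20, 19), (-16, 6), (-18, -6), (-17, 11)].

Computing all pairwise distances among 7 points:

d((4, -3), (7, 3)) = 6.7082
d((4, -3), (12, -18)) = 17.0
d((4, -3), (20, 19)) = 27.2029
d((4, -3), (-16, 6)) = 21.9317
d((4, -3), (-18, -6)) = 22.2036
d((4, -3), (-17, 11)) = 25.2389
d((7, 3), (12, -18)) = 21.587
d((7, 3), (20, 19)) = 20.6155
d((7, 3), (-16, 6)) = 23.1948
d((7, 3), (-18, -6)) = 26.5707
d((7, 3), (-17, 11)) = 25.2982
d((12, -18), (20, 19)) = 37.855
d((12, -18), (-16, 6)) = 36.8782
d((12, -18), (-18, -6)) = 32.311
d((12, -18), (-17, 11)) = 41.0122
d((20, 19), (-16, 6)) = 38.2753
d((20, 19), (-18, -6)) = 45.4863
d((20, 19), (-17, 11)) = 37.855
d((-16, 6), (-18, -6)) = 12.1655
d((-16, 6), (-17, 11)) = 5.099 <-- minimum
d((-18, -6), (-17, 11)) = 17.0294

Closest pair: (-16, 6) and (-17, 11) with distance 5.099

The closest pair is (-16, 6) and (-17, 11) with Euclidean distance 5.099. For 7 points, brute-force pairwise comparison is shown above. For large n, the divide-and-conquer algorithm (sort by x, recurse on halves, check the dividing strip) achieves O(n log n).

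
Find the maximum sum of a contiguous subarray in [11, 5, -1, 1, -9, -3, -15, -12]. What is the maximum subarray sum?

Using Kadane's algorithm on [11, 5, -1, 1, -9, -3, -15, -12]:

Scanning through the array:
Position 1 (value 5): max_ending_here = 16, max_so_far = 16
Position 2 (value -1): max_ending_here = 15, max_so_far = 16
Position 3 (value 1): max_ending_here = 16, max_so_far = 16
Position 4 (value -9): max_ending_here = 7, max_so_far = 16
Position 5 (value -3): max_ending_here = 4, max_so_far = 16
Position 6 (value -15): max_ending_here = -11, max_so_far = 16
Position 7 (value -12): max_ending_here = -12, max_so_far = 16

Maximum subarray: [11, 5]
Maximum sum: 16

The maximum subarray is [11, 5] with sum 16. This subarray runs from index 0 to index 1.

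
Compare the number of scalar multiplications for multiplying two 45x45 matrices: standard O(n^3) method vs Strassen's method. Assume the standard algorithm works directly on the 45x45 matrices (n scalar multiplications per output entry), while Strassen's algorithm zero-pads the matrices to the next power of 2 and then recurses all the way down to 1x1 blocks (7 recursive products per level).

Matrix multiplication for 45x45 matrices:

Strassen's algorithm requires power-of-2 dimensions. Pad 45x45 to 64x64 (next power of 2).

Standard algorithm: 45^3 = 91125 multiplications
Strassen's algorithm: 7^(log2(64)) = 7^6 = 117649 multiplications
Difference: 91125 - 117649 = -26524 (Strassen uses MORE here due to padding overhead — for small or just-over-power-of-2 n, padding can outweigh the per-level savings)

Standard: 91125 multiplications (45^3). Strassen: 117649 multiplications (7^6, after padding to 64x64). Strassen reduces 8 recursive multiplications to 7 at each level.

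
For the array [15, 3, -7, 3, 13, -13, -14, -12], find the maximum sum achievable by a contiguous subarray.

Using Kadane's algorithm on [15, 3, -7, 3, 13, -13, -14, -12]:

Scanning through the array:
Position 1 (value 3): max_ending_here = 18, max_so_far = 18
Position 2 (value -7): max_ending_here = 11, max_so_far = 18
Position 3 (value 3): max_ending_here = 14, max_so_far = 18
Position 4 (value 13): max_ending_here = 27, max_so_far = 27
Position 5 (value -13): max_ending_here = 14, max_so_far = 27
Position 6 (value -14): max_ending_here = 0, max_so_far = 27
Position 7 (value -12): max_ending_here = -12, max_so_far = 27

Maximum subarray: [15, 3, -7, 3, 13]
Maximum sum: 27

The maximum subarray is [15, 3, -7, 3, 13] with sum 27. This subarray runs from index 0 to index 4.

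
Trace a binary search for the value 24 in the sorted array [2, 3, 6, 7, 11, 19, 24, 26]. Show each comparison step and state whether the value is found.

Binary search for 24 in [2, 3, 6, 7, 11, 19, 24, 26]:

lo=0, hi=7, mid=3, arr[mid]=7 -> 7 < 24, search right half
lo=4, hi=7, mid=5, arr[mid]=19 -> 19 < 24, search right half
lo=6, hi=7, mid=6, arr[mid]=24 -> Found target at index 6!

Binary search finds 24 at index 6 after 3 comparisons. The search repeatedly halves the search space by comparing with the middle element.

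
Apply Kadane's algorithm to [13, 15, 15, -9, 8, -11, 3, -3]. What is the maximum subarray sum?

Using Kadane's algorithm on [13, 15, 15, -9, 8, -11, 3, -3]:

Scanning through the array:
Position 1 (value 15): max_ending_here = 28, max_so_far = 28
Position 2 (value 15): max_ending_here = 43, max_so_far = 43
Position 3 (value -9): max_ending_here = 34, max_so_far = 43
Position 4 (value 8): max_ending_here = 42, max_so_far = 43
Position 5 (value -11): max_ending_here = 31, max_so_far = 43
Position 6 (value 3): max_ending_here = 34, max_so_far = 43
Position 7 (value -3): max_ending_here = 31, max_so_far = 43

Maximum subarray: [13, 15, 15]
Maximum sum: 43

The maximum subarray is [13, 15, 15] with sum 43. This subarray runs from index 0 to index 2.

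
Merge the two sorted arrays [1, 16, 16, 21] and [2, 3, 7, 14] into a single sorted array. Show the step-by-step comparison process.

Merging process:

Compare 1 vs 2: take 1 from left. Merged: [1]
Compare 16 vs 2: take 2 from right. Merged: [1, 2]
Compare 16 vs 3: take 3 from right. Merged: [1, 2, 3]
Compare 16 vs 7: take 7 from right. Merged: [1, 2, 3, 7]
Compare 16 vs 14: take 14 from right. Merged: [1, 2, 3, 7, 14]
Append remaining from left: [16, 16, 21]. Merged: [1, 2, 3, 7, 14, 16, 16, 21]

Final merged array: [1, 2, 3, 7, 14, 16, 16, 21]
Total comparisons: 5

The merged array is [1, 2, 3, 7, 14, 16, 16, 21], requiring 5 comparisons. The merge step runs in O(n) time where n is the total number of elements.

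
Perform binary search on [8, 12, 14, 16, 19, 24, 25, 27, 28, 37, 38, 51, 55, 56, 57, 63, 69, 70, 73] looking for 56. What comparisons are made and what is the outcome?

Binary search for 56 in [8, 12, 14, 16, 19, 24, 25, 27, 28, 37, 38, 51, 55, 56, 57, 63, 69, 70, 73]:

lo=0, hi=18, mid=9, arr[mid]=37 -> 37 < 56, search right half
lo=10, hi=18, mid=14, arr[mid]=57 -> 57 > 56, search left half
lo=10, hi=13, mid=11, arr[mid]=51 -> 51 < 56, search right half
lo=12, hi=13, mid=12, arr[mid]=55 -> 55 < 56, search right half
lo=13, hi=13, mid=13, arr[mid]=56 -> Found target at index 13!

Binary search finds 56 at index 13 after 5 comparisons. The search repeatedly halves the search space by comparing with the middle element.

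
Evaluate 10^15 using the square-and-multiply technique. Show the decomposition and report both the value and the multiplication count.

Computing 10^15 by squaring (build up from 10^1; each line after the first costs one multiplication):

10^1 = 10
10^2 = (10^1)^2 = 10^2 = 100
10^3 = 10 * 10^2 = 10 * 100 = 1000
10^6 = (10^3)^2 = 1000^2 = 1000000
10^7 = 10 * 10^6 = 10 * 1000000 = 10000000
10^14 = (10^7)^2 = 10000000^2 = 100000000000000
10^15 = 10 * 10^14 = 10 * 100000000000000 = 1000000000000000

Result: 1000000000000000
Multiplications needed: 6 (6 lines after 10^1)

10^15 = 1000000000000000. Using exponentiation by squaring, this requires 6 multiplications. The key idea: if the exponent is even, square the half-power; if odd, multiply by the base once.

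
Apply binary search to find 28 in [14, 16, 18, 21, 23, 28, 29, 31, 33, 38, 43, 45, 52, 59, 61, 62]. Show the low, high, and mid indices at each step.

Binary search for 28 in [14, 16, 18, 21, 23, 28, 29, 31, 33, 38, 43, 45, 52, 59, 61, 62]:

lo=0, hi=15, mid=7, arr[mid]=31 -> 31 > 28, search left half
lo=0, hi=6, mid=3, arr[mid]=21 -> 21 < 28, search right half
lo=4, hi=6, mid=5, arr[mid]=28 -> Found target at index 5!

Binary search finds 28 at index 5 after 3 comparisons. The search repeatedly halves the search space by comparing with the middle element.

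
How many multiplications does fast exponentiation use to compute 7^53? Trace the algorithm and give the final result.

Computing 7^53 by squaring (build up from 7^1; each line after the first costs one multiplication):

7^1 = 7
7^2 = (7^1)^2 = 7^2 = 49
7^3 = 7 * 7^2 = 7 * 49 = 343
7^6 = (7^3)^2 = 343^2 = 117649
7^12 = (7^6)^2 = 117649^2 = 13841287201
7^13 = 7 * 7^12 = 7 * 13841287201 = 96889010407
7^26 = (7^13)^2 = 96889010407^2 = 9387480337647754305649
7^52 = (7^26)^2 = 9387480337647754305649^2 = 88124787089723195184393736687912818113311201
7^53 = 7 * 7^52 = 7 * 88124787089723195184393736687912818113311201 = 616873509628062366290756156815389726793178407

Result: 616873509628062366290756156815389726793178407
Multiplications needed: 8 (8 lines after 7^1)

7^53 = 616873509628062366290756156815389726793178407. Using exponentiation by squaring, this requires 8 multiplications. The key idea: if the exponent is even, square the half-power; if odd, multiply by the base once.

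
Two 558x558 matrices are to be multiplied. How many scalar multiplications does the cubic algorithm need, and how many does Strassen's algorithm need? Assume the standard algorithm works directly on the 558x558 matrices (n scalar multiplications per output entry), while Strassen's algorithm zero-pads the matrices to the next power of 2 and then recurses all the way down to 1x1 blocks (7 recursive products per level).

Matrix multiplication for 558x558 matrices:

Strassen's algorithm requires power-of-2 dimensions. Pad 558x558 to 1024x1024 (next power of 2).

Standard algorithm: 558^3 = 173741112 multiplications
Strassen's algorithm: 7^(log2(1024)) = 7^10 = 282475249 multiplications
Difference: 173741112 - 282475249 = -108734137 (Strassen uses MORE here due to padding overhead — for small or just-over-power-of-2 n, padding can outweigh the per-level savings)

Standard: 173741112 multiplications (558^3). Strassen: 282475249 multiplications (7^10, after padding to 1024x1024). Strassen reduces 8 recursive multiplications to 7 at each level.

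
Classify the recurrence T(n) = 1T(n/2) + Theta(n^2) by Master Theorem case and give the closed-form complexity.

Master Theorem for T(n) = 1T(n/2) + O(n^2):

a = 1, b = 2, c = 2
log_b(a) = log_2(1) = 0.0000

Case 3: c = 2 > log_2(1) = 0.0000
T(n) = O(n^2) = O(n^2)

For T(n) = 1T(n/2) + O(n^2): log_2(1) = 0.0000. This is Case 3 of the Master Theorem (c > log_b(a), work dominated by root), giving O(n^2).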